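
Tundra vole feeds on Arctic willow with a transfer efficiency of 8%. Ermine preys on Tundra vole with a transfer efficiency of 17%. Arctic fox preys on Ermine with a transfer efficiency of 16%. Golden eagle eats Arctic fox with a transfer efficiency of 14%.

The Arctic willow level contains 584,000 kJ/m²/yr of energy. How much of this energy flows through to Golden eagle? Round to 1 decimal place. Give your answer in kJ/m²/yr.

177.9 kJ/m²/yr

Tundra vole: 584000 × 0.08 = 46720 kJ/m²/yr
Ermine: 46720 × 0.17 = 7942.4 kJ/m²/yr
Arctic fox: 7942.4 × 0.16 = 1270.784 kJ/m²/yr
Golden eagle: 1270.784 × 0.14 = 177.90976 kJ/m²/yr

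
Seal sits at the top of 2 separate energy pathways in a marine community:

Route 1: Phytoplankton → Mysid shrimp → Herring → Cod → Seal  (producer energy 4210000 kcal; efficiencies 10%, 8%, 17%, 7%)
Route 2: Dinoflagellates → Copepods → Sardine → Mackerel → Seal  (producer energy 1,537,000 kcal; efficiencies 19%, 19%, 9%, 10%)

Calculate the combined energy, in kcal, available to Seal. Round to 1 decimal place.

Route 1: 4210000 × 0.1 × 0.08 × 0.17 × 0.07 = 400.792 kcal
Route 2: 1537000 × 0.19 × 0.19 × 0.09 × 0.1 = 499.3713 kcal
Total at Seal: 400.792 + 499.3713 = 900.1633 kcal

900.2 kcal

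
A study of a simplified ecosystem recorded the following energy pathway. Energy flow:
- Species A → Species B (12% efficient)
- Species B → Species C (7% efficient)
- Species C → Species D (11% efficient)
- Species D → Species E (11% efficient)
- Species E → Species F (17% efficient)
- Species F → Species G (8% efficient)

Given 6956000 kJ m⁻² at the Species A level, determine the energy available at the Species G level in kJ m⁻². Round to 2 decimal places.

Species B: 6956000 × 0.12 = 834720 kJ m⁻²
Species C: 834720 × 0.07 = 58430.4 kJ m⁻²
Species D: 58430.4 × 0.11 = 6427.344 kJ m⁻²
Species E: 6427.344 × 0.11 = 707.00784 kJ m⁻²
Species F: 707.00784 × 0.17 = 120.1913328 kJ m⁻²
Species G: 120.1913328 × 0.08 = 9.615306624 kJ m⁻²

9.62 kJ m⁻²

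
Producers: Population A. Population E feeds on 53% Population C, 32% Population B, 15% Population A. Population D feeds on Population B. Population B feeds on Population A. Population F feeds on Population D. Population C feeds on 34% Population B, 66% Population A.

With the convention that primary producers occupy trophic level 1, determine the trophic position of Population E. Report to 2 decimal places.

Population B: 1 + 1 = 2
Population C: 1 + (0.34×2 + 0.66×1) = 2.34
Population D: 1 + 2 = 3
Population E: 1 + (0.53×2.34 + 0.32×2 + 0.15×1) = 3.0302
Population F: 1 + 3 = 4

3.03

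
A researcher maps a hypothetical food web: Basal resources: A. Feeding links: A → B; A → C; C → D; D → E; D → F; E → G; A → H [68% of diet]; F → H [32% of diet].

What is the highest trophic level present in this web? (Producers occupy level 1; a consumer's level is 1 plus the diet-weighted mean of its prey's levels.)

B: 1 + 1 = 2
C: 1 + 1 = 2
D: 1 + 2 = 3
E: 1 + 3 = 4
F: 1 + 3 = 4
G: 1 + 4 = 5
H: 1 + (0.68×1 + 0.32×4) = 2.96

5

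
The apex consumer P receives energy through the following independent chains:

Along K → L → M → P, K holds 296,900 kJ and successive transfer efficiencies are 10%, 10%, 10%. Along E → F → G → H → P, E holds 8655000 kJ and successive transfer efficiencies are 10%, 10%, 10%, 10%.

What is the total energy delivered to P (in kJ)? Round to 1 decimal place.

1162.4 kJ

Via K: 296900 × 0.1 × 0.1 × 0.1 = 296.9 kJ
Via E: 8655000 × 0.1 × 0.1 × 0.1 × 0.1 = 865.5 kJ
Total at P: 296.9 + 865.5 = 1162.4 kJ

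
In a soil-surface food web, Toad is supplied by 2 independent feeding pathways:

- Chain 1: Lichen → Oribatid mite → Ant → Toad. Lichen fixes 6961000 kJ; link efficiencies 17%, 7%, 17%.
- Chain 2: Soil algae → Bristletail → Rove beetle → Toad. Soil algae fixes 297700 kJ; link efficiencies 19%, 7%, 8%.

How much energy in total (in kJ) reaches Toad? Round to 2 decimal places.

Chain 1: 6961000 × 0.17 × 0.07 × 0.17 = 14082.103 kJ
Chain 2: 297700 × 0.19 × 0.07 × 0.08 = 316.7528 kJ
Total at Toad: 14082.103 + 316.7528 = 14398.8558 kJ

14398.86 kJ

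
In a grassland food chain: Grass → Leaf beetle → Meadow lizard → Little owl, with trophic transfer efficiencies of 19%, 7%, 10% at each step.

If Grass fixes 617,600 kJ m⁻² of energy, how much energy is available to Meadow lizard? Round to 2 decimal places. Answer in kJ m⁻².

8214.08 kJ m⁻²

Leaf beetle: 617600 × 0.19 = 117344 kJ m⁻²
Meadow lizard: 117344 × 0.07 = 8214.08 kJ m⁻²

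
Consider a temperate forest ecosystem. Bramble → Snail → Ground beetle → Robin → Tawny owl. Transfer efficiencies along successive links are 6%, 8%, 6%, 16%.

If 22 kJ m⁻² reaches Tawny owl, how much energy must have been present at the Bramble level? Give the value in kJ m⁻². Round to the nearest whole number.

477431 kJ m⁻²

Cumulative transfer efficiency: 0.06 × 0.08 × 0.06 × 0.16 = 0.00004608
Bramble energy = 22 / 0.00004608 = 477431 kJ m⁻²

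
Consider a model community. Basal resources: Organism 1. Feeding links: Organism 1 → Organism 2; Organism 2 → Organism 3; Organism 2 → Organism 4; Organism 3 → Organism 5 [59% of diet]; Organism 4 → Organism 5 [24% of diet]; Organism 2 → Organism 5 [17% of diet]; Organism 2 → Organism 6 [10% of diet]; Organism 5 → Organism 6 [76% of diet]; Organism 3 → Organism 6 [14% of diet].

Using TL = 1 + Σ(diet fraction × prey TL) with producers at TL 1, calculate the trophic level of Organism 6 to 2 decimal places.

4.53

Organism 2: 1 + 1 = 2
Organism 3: 1 + 2 = 3
Organism 4: 1 + 2 = 3
Organism 5: 1 + (0.59×3 + 0.24×3 + 0.17×2) = 3.83
Organism 6: 1 + (0.1×2 + 0.76×3.83 + 0.14×3) = 4.5308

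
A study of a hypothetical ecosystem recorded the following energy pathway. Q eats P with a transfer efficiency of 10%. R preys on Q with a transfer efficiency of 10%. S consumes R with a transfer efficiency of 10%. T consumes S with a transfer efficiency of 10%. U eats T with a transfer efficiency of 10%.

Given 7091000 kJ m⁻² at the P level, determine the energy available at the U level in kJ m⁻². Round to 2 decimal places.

70.91 kJ m⁻²

Q: 7091000 × 0.1 = 709100 kJ m⁻²
R: 709100 × 0.1 = 70910 kJ m⁻²
S: 70910 × 0.1 = 7091 kJ m⁻²
T: 7091 × 0.1 = 709.1 kJ m⁻²
U: 709.1 × 0.1 = 70.91 kJ m⁻²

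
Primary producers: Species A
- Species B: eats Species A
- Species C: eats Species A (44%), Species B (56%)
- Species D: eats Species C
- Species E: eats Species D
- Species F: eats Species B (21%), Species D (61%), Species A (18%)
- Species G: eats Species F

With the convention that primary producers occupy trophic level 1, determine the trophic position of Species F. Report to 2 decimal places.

3.77

Species B: 1 + 1 = 2
Species C: 1 + (0.44×1 + 0.56×2) = 2.56
Species D: 1 + 2.56 = 3.56
Species E: 1 + 3.56 = 4.56
Species F: 1 + (0.21×2 + 0.61×3.56 + 0.18×1) = 3.7716
Species G: 1 + 3.7716 = 4.7716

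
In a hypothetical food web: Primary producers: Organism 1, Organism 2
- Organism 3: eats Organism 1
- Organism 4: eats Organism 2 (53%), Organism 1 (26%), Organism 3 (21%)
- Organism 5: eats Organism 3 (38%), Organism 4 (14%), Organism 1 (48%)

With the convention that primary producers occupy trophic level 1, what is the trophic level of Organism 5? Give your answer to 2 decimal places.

Organism 3: 1 + 1 = 2
Organism 4: 1 + (0.53×1 + 0.26×1 + 0.21×2) = 2.21
Organism 5: 1 + (0.38×2 + 0.14×2.21 + 0.48×1) = 2.5494

2.55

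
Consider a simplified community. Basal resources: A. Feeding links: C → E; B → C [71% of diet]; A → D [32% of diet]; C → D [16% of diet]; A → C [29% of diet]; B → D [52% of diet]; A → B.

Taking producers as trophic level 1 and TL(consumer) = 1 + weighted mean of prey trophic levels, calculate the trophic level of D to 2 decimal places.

B: 1 + 1 = 2
C: 1 + (0.29×1 + 0.71×2) = 2.71
D: 1 + (0.16×2.71 + 0.52×2 + 0.32×1) = 2.7936
E: 1 + 2.71 = 3.71

2.79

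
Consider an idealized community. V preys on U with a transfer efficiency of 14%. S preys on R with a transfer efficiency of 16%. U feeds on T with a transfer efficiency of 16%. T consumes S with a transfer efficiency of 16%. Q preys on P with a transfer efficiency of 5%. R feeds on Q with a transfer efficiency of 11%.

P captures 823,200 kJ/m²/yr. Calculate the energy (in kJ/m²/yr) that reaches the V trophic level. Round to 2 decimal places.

Q: 823200 × 0.05 = 41160 kJ/m²/yr
R: 41160 × 0.11 = 4527.6 kJ/m²/yr
S: 4527.6 × 0.16 = 724.416 kJ/m²/yr
T: 724.416 × 0.16 = 115.90656 kJ/m²/yr
U: 115.90656 × 0.16 = 18.5450496 kJ/m²/yr
V: 18.5450496 × 0.14 = 2.596306944 kJ/m²/yr

2.60 kJ/m²/yr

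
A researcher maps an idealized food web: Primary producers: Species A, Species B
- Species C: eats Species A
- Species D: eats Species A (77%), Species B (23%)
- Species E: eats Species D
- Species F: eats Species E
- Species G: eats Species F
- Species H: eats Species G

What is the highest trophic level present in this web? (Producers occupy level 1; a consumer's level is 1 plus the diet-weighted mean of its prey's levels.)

6

Species C: 1 + 1 = 2
Species D: 1 + (0.77×1 + 0.23×1) = 2
Species E: 1 + 2 = 3
Species F: 1 + 3 = 4
Species G: 1 + 4 = 5
Species H: 1 + 5 = 6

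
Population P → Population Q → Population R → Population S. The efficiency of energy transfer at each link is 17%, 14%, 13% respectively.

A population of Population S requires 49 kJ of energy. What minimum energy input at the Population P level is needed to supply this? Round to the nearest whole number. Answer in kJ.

Cumulative transfer efficiency: 0.17 × 0.14 × 0.13 = 0.003094
Population P energy = 49 / 0.003094 = 15837 kJ

15837 kJ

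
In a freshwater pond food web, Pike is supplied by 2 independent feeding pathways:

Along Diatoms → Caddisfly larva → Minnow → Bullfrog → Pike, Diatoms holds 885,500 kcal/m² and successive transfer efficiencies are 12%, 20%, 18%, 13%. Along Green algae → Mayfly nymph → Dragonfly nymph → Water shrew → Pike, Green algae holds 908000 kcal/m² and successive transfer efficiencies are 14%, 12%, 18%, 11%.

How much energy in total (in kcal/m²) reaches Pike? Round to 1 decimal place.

799.3 kcal/m²

Via Diatoms: 885500 × 0.12 × 0.2 × 0.18 × 0.13 = 497.2968 kcal/m²
Via Green algae: 908000 × 0.14 × 0.12 × 0.18 × 0.11 = 302.03712 kcal/m²
Total at Pike: 497.2968 + 302.03712 = 799.33392 kcal/m²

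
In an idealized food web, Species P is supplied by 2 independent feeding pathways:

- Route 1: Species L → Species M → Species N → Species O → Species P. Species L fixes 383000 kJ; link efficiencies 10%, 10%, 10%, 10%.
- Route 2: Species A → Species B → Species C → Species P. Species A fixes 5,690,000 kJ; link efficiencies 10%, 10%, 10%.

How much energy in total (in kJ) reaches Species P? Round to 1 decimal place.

5728.3 kJ

Route 1: 383000 × 0.1 × 0.1 × 0.1 × 0.1 = 38.3 kJ
Route 2: 5690000 × 0.1 × 0.1 × 0.1 = 5690 kJ
Total at Species P: 38.3 + 5690 = 5728.3 kJ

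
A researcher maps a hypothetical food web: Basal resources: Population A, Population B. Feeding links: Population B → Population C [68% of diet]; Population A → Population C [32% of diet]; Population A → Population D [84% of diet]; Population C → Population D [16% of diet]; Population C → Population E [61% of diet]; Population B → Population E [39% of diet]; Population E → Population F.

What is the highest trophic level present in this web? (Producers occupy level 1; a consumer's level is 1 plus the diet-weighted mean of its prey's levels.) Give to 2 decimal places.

Population C: 1 + (0.68×1 + 0.32×1) = 2
Population D: 1 + (0.84×1 + 0.16×2) = 2.16
Population E: 1 + (0.61×2 + 0.39×1) = 2.61
Population F: 1 + 2.61 = 3.61

3.61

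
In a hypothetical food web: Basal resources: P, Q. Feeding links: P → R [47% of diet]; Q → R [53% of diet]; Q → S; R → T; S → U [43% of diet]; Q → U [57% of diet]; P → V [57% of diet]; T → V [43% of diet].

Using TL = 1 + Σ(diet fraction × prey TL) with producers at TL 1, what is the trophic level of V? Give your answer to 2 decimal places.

R: 1 + (0.47×1 + 0.53×1) = 2
S: 1 + 1 = 2
T: 1 + 2 = 3
U: 1 + (0.43×2 + 0.57×1) = 2.43
V: 1 + (0.57×1 + 0.43×3) = 2.86

2.86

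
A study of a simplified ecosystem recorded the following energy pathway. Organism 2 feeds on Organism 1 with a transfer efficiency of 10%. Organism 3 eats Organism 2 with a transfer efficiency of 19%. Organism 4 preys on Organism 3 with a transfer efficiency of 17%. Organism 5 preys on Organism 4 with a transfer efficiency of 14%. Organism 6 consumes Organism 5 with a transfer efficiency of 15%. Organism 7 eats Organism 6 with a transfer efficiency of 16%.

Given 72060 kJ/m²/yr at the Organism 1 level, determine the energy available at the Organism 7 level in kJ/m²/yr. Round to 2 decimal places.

0.78 kJ/m²/yr

Organism 2: 72060 × 0.1 = 7206 kJ/m²/yr
Organism 3: 7206 × 0.19 = 1369.14 kJ/m²/yr
Organism 4: 1369.14 × 0.17 = 232.7538 kJ/m²/yr
Organism 5: 232.7538 × 0.14 = 32.585532 kJ/m²/yr
Organism 6: 32.585532 × 0.15 = 4.8878298 kJ/m²/yr
Organism 7: 4.8878298 × 0.16 = 0.782052768 kJ/m²/yr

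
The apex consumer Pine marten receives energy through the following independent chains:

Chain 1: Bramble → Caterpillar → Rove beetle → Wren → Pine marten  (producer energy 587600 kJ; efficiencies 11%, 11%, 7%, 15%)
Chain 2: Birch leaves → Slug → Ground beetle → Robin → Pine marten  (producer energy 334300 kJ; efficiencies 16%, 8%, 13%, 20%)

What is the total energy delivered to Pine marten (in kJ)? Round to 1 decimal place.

Chain 1: 587600 × 0.11 × 0.11 × 0.07 × 0.15 = 74.65458 kJ
Chain 2: 334300 × 0.16 × 0.08 × 0.13 × 0.2 = 111.25504 kJ
Total at Pine marten: 74.65458 + 111.25504 = 185.90962 kJ

185.9 kJ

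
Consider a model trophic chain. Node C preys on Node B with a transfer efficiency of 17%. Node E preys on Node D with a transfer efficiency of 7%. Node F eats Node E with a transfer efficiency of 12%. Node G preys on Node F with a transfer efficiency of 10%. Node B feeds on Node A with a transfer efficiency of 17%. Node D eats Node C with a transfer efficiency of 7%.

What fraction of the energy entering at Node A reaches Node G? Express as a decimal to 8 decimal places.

Product of link efficiencies: 0.17 × 0.17 × 0.07 × 0.07 × 0.12 × 0.1 = 0.00000169932

0.00000170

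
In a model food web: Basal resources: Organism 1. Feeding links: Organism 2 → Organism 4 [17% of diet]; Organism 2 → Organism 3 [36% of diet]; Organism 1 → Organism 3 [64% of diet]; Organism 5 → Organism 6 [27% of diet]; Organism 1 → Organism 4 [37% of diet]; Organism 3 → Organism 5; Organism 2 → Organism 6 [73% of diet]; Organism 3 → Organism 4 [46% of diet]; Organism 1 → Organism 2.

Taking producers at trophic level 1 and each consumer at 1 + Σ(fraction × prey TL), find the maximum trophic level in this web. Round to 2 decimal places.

Organism 2: 1 + 1 = 2
Organism 3: 1 + (0.64×1 + 0.36×2) = 2.36
Organism 4: 1 + (0.17×2 + 0.46×2.36 + 0.37×1) = 2.7956
Organism 5: 1 + 2.36 = 3.36
Organism 6: 1 + (0.27×3.36 + 0.73×2) = 3.3672

3.37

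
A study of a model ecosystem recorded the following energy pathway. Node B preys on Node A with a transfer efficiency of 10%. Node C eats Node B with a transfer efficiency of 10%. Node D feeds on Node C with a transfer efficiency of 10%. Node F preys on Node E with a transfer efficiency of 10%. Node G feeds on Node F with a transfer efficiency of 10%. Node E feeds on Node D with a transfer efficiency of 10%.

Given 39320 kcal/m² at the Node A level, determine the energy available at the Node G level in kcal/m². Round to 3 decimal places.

0.039 kcal/m²

Node B: 39320 × 0.1 = 3932 kcal/m²
Node C: 3932 × 0.1 = 393.2 kcal/m²
Node D: 393.2 × 0.1 = 39.32 kcal/m²
Node E: 39.32 × 0.1 = 3.932 kcal/m²
Node F: 3.932 × 0.1 = 0.3932 kcal/m²
Node G: 0.3932 × 0.1 = 0.03932 kcal/m²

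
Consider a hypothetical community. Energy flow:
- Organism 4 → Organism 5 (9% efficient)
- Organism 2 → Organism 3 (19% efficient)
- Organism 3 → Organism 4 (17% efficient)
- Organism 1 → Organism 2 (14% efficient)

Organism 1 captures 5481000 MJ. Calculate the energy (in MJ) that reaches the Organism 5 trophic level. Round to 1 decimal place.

Organism 2: 5481000 × 0.14 = 767340 MJ
Organism 3: 767340 × 0.19 = 145794.6 MJ
Organism 4: 145794.6 × 0.17 = 24785.082 MJ
Organism 5: 24785.082 × 0.09 = 2230.65738 MJ

2230.7 MJ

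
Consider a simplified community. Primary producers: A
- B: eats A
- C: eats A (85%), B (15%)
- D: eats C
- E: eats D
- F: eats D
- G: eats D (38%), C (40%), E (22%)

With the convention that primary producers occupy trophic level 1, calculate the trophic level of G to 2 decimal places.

B: 1 + 1 = 2
C: 1 + (0.85×1 + 0.15×2) = 2.15
D: 1 + 2.15 = 3.15
E: 1 + 3.15 = 4.15
F: 1 + 3.15 = 4.15
G: 1 + (0.38×3.15 + 0.4×2.15 + 0.22×4.15) = 3.97

3.97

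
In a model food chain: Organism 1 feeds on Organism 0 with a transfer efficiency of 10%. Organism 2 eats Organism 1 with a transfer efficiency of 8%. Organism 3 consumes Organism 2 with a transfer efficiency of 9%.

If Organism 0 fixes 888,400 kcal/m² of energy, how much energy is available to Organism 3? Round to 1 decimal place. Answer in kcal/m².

639.6 kcal/m²

Organism 1: 888400 × 0.1 = 88840 kcal/m²
Organism 2: 88840 × 0.08 = 7107.2 kcal/m²
Organism 3: 7107.2 × 0.09 = 639.648 kcal/m²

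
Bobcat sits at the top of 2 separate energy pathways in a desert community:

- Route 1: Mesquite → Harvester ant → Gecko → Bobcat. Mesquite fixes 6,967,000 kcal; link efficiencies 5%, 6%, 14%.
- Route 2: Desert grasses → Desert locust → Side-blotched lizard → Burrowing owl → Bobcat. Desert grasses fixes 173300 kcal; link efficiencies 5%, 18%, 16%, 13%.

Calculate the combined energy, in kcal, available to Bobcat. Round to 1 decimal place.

2958.6 kcal

Route 1: 6967000 × 0.05 × 0.06 × 0.14 = 2926.14 kcal
Route 2: 173300 × 0.05 × 0.18 × 0.16 × 0.13 = 32.44176 kcal
Total at Bobcat: 2926.14 + 32.44176 = 2958.58176 kcal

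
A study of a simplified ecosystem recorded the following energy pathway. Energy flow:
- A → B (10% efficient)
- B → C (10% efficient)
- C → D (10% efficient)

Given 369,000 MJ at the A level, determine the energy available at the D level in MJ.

B: 369000 × 0.1 = 36900 MJ
C: 36900 × 0.1 = 3690 MJ
D: 3690 × 0.1 = 369 MJ

369 MJ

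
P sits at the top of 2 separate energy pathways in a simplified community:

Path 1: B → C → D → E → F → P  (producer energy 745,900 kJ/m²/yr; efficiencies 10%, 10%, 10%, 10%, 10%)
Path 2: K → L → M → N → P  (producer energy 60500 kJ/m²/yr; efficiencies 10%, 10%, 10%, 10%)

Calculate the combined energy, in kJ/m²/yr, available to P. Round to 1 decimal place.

13.5 kJ/m²/yr

Path 1: 745900 × 0.1 × 0.1 × 0.1 × 0.1 × 0.1 = 7.459 kJ/m²/yr
Path 2: 60500 × 0.1 × 0.1 × 0.1 × 0.1 = 6.05 kJ/m²/yr
Total at P: 7.459 + 6.05 = 13.509 kJ/m²/yr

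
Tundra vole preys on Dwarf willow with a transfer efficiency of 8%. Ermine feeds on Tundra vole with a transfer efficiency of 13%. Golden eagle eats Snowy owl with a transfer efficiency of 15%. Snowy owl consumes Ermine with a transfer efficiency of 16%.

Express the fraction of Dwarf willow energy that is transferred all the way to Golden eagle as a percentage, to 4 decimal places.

0.0250%

Product of link efficiencies: 0.08 × 0.13 × 0.16 × 0.15 = 0.0002496
As a percentage: 0.0002496 × 100 = 0.0250%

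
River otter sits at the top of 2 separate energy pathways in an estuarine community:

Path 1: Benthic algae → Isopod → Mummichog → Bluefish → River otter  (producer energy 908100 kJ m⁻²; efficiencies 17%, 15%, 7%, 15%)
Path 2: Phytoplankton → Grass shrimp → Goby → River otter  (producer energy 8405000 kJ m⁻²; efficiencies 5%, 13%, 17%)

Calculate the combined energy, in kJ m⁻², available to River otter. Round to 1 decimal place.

9530.7 kJ m⁻²

Path 1: 908100 × 0.17 × 0.15 × 0.07 × 0.15 = 243.143775 kJ m⁻²
Path 2: 8405000 × 0.05 × 0.13 × 0.17 = 9287.525 kJ m⁻²
Total at River otter: 243.143775 + 9287.525 = 9530.668775 kJ m⁻²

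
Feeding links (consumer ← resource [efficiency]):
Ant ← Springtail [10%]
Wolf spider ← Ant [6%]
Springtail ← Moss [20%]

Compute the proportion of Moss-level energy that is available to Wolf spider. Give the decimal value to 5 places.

0.00120

Product of link efficiencies: 0.2 × 0.1 × 0.06 = 0.0012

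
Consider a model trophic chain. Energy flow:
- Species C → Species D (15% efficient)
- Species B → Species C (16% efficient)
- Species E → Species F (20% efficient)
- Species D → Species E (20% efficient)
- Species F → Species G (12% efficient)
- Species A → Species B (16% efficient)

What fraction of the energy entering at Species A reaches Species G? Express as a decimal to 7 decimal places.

0.0000184

Product of link efficiencies: 0.16 × 0.16 × 0.15 × 0.2 × 0.2 × 0.12 = 0.000018432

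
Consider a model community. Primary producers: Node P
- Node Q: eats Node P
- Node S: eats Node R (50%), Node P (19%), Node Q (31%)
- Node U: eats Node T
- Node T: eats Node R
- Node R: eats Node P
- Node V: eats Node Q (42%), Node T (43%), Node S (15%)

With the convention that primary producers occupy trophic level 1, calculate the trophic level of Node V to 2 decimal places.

3.55

Node Q: 1 + 1 = 2
Node R: 1 + 1 = 2
Node S: 1 + (0.5×2 + 0.19×1 + 0.31×2) = 2.81
Node T: 1 + 2 = 3
Node U: 1 + 3 = 4
Node V: 1 + (0.42×2 + 0.43×3 + 0.15×2.81) = 3.5515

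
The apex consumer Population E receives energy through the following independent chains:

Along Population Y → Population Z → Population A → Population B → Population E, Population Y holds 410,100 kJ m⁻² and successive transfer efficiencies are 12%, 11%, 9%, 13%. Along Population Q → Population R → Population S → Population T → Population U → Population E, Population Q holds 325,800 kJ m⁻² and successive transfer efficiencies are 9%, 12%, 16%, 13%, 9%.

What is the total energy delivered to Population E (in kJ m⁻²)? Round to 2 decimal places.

69.92 kJ m⁻²

Via Population Y: 410100 × 0.12 × 0.11 × 0.09 × 0.13 = 63.335844 kJ m⁻²
Via Population Q: 325800 × 0.09 × 0.12 × 0.16 × 0.13 × 0.09 = 6.58689408 kJ m⁻²
Total at Population E: 63.335844 + 6.58689408 = 69.92273808 kJ m⁻²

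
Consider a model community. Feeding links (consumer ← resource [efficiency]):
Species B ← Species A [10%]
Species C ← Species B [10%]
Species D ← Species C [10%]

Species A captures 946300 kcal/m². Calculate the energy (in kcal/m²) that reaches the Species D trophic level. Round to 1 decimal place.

946.3 kcal/m²

Species B: 946300 × 0.1 = 94630 kcal/m²
Species C: 94630 × 0.1 = 9463 kcal/m²
Species D: 9463 × 0.1 = 946.3 kcal/m²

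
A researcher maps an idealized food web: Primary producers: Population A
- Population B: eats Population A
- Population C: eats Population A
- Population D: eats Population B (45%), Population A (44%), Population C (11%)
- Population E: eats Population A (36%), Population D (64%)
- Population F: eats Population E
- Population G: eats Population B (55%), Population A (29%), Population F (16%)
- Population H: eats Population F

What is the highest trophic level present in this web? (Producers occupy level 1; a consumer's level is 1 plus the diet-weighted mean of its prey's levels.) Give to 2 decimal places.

Population B: 1 + 1 = 2
Population C: 1 + 1 = 2
Population D: 1 + (0.45×2 + 0.44×1 + 0.11×2) = 2.56
Population E: 1 + (0.36×1 + 0.64×2.56) = 2.9984
Population F: 1 + 2.9984 = 3.9984
Population G: 1 + (0.55×2 + 0.29×1 + 0.16×3.9984) = 3.029744
Population H: 1 + 3.9984 = 4.9984

5.00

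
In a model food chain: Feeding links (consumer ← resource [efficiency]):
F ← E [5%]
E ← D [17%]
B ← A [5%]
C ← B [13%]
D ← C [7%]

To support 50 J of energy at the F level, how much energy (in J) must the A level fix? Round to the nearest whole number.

Cumulative transfer efficiency: 0.05 × 0.13 × 0.07 × 0.17 × 0.05 = 0.0000038675
A energy = 50 / 0.0000038675 = 12928248 J

12928248 J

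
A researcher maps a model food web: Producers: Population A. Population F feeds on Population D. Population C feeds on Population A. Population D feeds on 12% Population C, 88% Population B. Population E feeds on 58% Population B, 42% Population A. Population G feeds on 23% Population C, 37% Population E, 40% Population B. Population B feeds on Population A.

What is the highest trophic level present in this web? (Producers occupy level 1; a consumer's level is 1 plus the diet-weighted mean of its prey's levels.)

Population B: 1 + 1 = 2
Population C: 1 + 1 = 2
Population D: 1 + (0.12×2 + 0.88×2) = 3
Population E: 1 + (0.58×2 + 0.42×1) = 2.58
Population F: 1 + 3 = 4
Population G: 1 + (0.23×2 + 0.37×2.58 + 0.4×2) = 3.2146

4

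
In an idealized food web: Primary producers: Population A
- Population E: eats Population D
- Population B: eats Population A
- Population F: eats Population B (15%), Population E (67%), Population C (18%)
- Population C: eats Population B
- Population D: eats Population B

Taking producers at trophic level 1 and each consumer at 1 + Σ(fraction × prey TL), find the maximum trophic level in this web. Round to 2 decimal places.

Population B: 1 + 1 = 2
Population C: 1 + 2 = 3
Population D: 1 + 2 = 3
Population E: 1 + 3 = 4
Population F: 1 + (0.15×2 + 0.67×4 + 0.18×3) = 4.52

4.52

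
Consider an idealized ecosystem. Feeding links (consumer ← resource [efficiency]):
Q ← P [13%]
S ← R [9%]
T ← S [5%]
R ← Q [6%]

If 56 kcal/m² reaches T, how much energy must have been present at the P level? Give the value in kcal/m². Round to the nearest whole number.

Cumulative transfer efficiency: 0.13 × 0.06 × 0.09 × 0.05 = 0.0000351
P energy = 56 / 0.0000351 = 1595442 kcal/m²

1595442 kcal/m²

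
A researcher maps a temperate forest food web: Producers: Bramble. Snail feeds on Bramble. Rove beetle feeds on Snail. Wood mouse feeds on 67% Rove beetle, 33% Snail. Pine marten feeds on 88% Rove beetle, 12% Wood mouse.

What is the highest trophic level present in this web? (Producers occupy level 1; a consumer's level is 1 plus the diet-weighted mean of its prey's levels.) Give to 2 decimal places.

4.08

Snail: 1 + 1 = 2
Rove beetle: 1 + 2 = 3
Wood mouse: 1 + (0.67×3 + 0.33×2) = 3.67
Pine marten: 1 + (0.88×3 + 0.12×3.67) = 4.0804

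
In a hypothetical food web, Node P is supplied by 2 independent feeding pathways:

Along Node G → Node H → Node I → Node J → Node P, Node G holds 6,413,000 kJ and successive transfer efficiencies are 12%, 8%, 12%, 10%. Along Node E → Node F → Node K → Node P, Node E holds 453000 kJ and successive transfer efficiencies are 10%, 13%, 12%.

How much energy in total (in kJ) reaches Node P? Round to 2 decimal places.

Via Node G: 6413000 × 0.12 × 0.08 × 0.12 × 0.1 = 738.7776 kJ
Via Node E: 453000 × 0.1 × 0.13 × 0.12 = 706.68 kJ
Total at Node P: 738.7776 + 706.68 = 1445.4576 kJ

1445.46 kJ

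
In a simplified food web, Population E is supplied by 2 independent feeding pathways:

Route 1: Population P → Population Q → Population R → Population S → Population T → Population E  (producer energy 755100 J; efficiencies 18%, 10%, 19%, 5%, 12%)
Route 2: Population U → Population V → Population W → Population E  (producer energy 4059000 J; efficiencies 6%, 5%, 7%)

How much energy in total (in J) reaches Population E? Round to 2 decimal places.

867.88 J

Route 1: 755100 × 0.18 × 0.1 × 0.19 × 0.05 × 0.12 = 15.494652 J
Route 2: 4059000 × 0.06 × 0.05 × 0.07 = 852.39 J
Total at Population E: 15.494652 + 852.39 = 867.884652 J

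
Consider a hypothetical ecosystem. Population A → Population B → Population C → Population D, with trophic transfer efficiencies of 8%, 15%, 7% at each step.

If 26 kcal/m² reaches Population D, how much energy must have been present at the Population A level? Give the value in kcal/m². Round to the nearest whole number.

Cumulative transfer efficiency: 0.08 × 0.15 × 0.07 = 0.00084
Population A energy = 26 / 0.00084 = 30952 kcal/m²

30952 kcal/m²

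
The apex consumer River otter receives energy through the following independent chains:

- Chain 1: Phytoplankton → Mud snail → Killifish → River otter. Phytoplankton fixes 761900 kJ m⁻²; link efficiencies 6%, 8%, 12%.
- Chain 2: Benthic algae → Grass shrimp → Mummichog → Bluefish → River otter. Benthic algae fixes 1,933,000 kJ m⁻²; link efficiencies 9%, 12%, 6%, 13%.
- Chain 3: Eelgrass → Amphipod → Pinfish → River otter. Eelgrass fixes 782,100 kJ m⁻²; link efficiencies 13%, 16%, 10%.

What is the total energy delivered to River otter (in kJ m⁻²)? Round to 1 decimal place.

2228.5 kJ m⁻²

Chain 1: 761900 × 0.06 × 0.08 × 0.12 = 438.8544 kJ m⁻²
Chain 2: 1933000 × 0.09 × 0.12 × 0.06 × 0.13 = 162.83592 kJ m⁻²
Chain 3: 782100 × 0.13 × 0.16 × 0.1 = 1626.768 kJ m⁻²
Total at River otter: 438.8544 + 162.83592 + 1626.768 = 2228.45832 kJ m⁻²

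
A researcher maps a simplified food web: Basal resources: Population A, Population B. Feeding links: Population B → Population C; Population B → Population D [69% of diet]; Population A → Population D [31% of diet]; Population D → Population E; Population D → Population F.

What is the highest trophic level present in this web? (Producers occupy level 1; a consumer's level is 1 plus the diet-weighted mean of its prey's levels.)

Population C: 1 + 1 = 2
Population D: 1 + (0.69×1 + 0.31×1) = 2
Population E: 1 + 2 = 3
Population F: 1 + 2 = 3

3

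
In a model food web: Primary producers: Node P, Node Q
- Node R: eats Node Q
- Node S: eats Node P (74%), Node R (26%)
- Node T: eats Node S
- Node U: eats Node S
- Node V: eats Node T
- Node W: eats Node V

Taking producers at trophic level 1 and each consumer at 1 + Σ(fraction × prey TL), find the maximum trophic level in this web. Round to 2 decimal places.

5.26

Node R: 1 + 1 = 2
Node S: 1 + (0.74×1 + 0.26×2) = 2.26
Node T: 1 + 2.26 = 3.26
Node U: 1 + 2.26 = 3.26
Node V: 1 + 3.26 = 4.26
Node W: 1 + 4.26 = 5.26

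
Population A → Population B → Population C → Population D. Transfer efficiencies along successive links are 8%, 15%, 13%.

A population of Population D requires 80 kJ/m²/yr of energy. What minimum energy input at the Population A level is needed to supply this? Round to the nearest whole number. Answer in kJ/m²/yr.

Cumulative transfer efficiency: 0.08 × 0.15 × 0.13 = 0.00156
Population A energy = 80 / 0.00156 = 51282 kJ/m²/yr

51282 kJ/m²/yr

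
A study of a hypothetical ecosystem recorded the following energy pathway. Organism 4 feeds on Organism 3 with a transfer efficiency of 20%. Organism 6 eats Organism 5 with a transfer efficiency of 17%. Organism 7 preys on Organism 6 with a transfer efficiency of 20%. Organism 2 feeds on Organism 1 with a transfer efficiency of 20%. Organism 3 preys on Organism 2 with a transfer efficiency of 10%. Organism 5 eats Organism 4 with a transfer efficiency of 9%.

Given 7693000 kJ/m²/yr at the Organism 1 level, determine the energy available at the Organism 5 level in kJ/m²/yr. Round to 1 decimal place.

2769.5 kJ/m²/yr

Organism 2: 7693000 × 0.2 = 1538600 kJ/m²/yr
Organism 3: 1538600 × 0.1 = 153860 kJ/m²/yr
Organism 4: 153860 × 0.2 = 30772 kJ/m²/yr
Organism 5: 30772 × 0.09 = 2769.48 kJ/m²/yr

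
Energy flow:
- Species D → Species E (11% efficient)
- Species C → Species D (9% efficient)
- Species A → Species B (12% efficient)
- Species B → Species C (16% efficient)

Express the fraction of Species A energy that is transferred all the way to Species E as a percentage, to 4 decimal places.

0.0190%

Product of link efficiencies: 0.12 × 0.16 × 0.09 × 0.11 = 0.00019008
As a percentage: 0.00019008 × 100 = 0.0190%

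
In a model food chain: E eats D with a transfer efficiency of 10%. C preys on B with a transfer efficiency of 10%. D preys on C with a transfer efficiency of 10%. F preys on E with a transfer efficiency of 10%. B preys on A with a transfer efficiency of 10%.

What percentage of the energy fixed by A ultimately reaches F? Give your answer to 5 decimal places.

Product of link efficiencies: 0.1 × 0.1 × 0.1 × 0.1 × 0.1 = 0.00001
As a percentage: 0.00001 × 100 = 0.00100%

0.00100%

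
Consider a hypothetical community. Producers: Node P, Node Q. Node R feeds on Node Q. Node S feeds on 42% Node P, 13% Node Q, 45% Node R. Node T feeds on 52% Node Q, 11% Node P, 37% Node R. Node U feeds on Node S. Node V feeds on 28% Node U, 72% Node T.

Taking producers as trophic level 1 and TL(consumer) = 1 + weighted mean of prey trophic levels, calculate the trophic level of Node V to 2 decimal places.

Node R: 1 + 1 = 2
Node S: 1 + (0.42×1 + 0.13×1 + 0.45×2) = 2.45
Node T: 1 + (0.52×1 + 0.11×1 + 0.37×2) = 2.37
Node U: 1 + 2.45 = 3.45
Node V: 1 + (0.28×3.45 + 0.72×2.37) = 3.6724

3.67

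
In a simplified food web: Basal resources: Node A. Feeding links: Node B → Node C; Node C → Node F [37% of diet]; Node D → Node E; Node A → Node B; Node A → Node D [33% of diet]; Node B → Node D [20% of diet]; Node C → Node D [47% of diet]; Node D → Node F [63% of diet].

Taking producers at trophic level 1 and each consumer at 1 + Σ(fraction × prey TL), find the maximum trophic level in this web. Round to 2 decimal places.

4.14

Node B: 1 + 1 = 2
Node C: 1 + 2 = 3
Node D: 1 + (0.47×3 + 0.33×1 + 0.2×2) = 3.14
Node E: 1 + 3.14 = 4.14
Node F: 1 + (0.37×3 + 0.63×3.14) = 4.0882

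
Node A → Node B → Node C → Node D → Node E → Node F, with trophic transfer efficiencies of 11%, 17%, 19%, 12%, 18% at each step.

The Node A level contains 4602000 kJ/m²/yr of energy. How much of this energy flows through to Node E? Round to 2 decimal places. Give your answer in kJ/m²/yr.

1962.11 kJ/m²/yr

Node B: 4602000 × 0.11 = 506220 kJ/m²/yr
Node C: 506220 × 0.17 = 86057.4 kJ/m²/yr
Node D: 86057.4 × 0.19 = 16350.906 kJ/m²/yr
Node E: 16350.906 × 0.12 = 1962.10872 kJ/m²/yr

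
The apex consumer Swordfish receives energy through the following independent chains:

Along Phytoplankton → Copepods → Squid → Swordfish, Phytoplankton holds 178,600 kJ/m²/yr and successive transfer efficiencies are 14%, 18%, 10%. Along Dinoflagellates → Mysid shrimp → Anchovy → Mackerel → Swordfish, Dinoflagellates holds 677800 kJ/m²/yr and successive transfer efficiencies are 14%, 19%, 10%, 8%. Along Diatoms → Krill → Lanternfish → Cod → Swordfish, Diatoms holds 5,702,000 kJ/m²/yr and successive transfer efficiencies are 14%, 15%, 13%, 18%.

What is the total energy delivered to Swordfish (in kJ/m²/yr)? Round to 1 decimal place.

Via Phytoplankton: 178600 × 0.14 × 0.18 × 0.1 = 450.072 kJ/m²/yr
Via Dinoflagellates: 677800 × 0.14 × 0.19 × 0.1 × 0.08 = 144.23584 kJ/m²/yr
Via Diatoms: 5702000 × 0.14 × 0.15 × 0.13 × 0.18 = 2801.9628 kJ/m²/yr
Total at Swordfish: 450.072 + 144.23584 + 2801.9628 = 3396.27064 kJ/m²/yr

3396.3 kJ/m²/yr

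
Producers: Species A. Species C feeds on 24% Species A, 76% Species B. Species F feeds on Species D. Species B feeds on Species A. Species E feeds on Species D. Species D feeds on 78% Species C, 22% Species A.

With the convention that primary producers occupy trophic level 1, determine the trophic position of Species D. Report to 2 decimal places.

Species B: 1 + 1 = 2
Species C: 1 + (0.24×1 + 0.76×2) = 2.76
Species D: 1 + (0.78×2.76 + 0.22×1) = 3.3728
Species E: 1 + 3.3728 = 4.3728
Species F: 1 + 3.3728 = 4.3728

3.37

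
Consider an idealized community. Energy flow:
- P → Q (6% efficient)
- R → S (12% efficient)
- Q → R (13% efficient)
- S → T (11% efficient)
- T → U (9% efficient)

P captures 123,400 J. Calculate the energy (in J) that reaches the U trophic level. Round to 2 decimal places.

1.14 J

Q: 123400 × 0.06 = 7404 J
R: 7404 × 0.13 = 962.52 J
S: 962.52 × 0.12 = 115.5024 J
T: 115.5024 × 0.11 = 12.705264 J
U: 12.705264 × 0.09 = 1.14347376 J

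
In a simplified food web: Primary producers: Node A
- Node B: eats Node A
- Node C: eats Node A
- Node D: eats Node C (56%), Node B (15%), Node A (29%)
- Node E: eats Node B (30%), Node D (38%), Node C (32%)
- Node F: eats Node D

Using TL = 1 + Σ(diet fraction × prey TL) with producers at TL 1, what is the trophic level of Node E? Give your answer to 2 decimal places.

3.27

Node B: 1 + 1 = 2
Node C: 1 + 1 = 2
Node D: 1 + (0.56×2 + 0.15×2 + 0.29×1) = 2.71
Node E: 1 + (0.3×2 + 0.38×2.71 + 0.32×2) = 3.2698
Node F: 1 + 2.71 = 3.71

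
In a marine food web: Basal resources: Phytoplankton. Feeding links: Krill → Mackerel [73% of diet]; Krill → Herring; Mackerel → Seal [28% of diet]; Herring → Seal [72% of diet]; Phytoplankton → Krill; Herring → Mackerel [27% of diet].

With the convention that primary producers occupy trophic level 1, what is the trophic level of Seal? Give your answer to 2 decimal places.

Krill: 1 + 1 = 2
Herring: 1 + 2 = 3
Mackerel: 1 + (0.73×2 + 0.27×3) = 3.27
Seal: 1 + (0.28×3.27 + 0.72×3) = 4.0756

4.08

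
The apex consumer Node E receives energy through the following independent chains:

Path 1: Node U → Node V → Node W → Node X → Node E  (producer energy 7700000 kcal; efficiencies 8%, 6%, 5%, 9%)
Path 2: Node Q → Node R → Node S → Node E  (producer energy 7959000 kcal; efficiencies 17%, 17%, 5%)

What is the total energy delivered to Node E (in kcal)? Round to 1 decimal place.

Path 1: 7700000 × 0.08 × 0.06 × 0.05 × 0.09 = 166.32 kcal
Path 2: 7959000 × 0.17 × 0.17 × 0.05 = 11500.755 kcal
Total at Node E: 166.32 + 11500.755 = 11667.075 kcal

11667.1 kcal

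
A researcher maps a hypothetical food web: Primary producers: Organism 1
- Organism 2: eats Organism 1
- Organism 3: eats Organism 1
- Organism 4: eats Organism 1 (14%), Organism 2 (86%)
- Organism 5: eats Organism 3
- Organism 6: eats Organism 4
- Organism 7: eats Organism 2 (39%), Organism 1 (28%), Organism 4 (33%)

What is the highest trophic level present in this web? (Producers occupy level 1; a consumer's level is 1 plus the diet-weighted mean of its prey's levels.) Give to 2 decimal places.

Organism 2: 1 + 1 = 2
Organism 3: 1 + 1 = 2
Organism 4: 1 + (0.14×1 + 0.86×2) = 2.86
Organism 5: 1 + 2 = 3
Organism 6: 1 + 2.86 = 3.86
Organism 7: 1 + (0.39×2 + 0.28×1 + 0.33×2.86) = 3.0038

3.86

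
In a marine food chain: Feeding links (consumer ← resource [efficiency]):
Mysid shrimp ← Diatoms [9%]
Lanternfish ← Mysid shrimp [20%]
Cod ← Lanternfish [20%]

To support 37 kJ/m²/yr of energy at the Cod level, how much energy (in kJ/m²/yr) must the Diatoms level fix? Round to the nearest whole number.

10278 kJ/m²/yr

Cumulative transfer efficiency: 0.09 × 0.2 × 0.2 = 0.0036
Diatoms energy = 37 / 0.0036 = 10278 kJ/m²/yr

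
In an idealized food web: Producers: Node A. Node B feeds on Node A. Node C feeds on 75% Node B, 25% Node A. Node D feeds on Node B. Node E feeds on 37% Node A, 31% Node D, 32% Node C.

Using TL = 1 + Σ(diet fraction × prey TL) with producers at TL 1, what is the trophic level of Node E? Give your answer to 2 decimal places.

3.18

Node B: 1 + 1 = 2
Node C: 1 + (0.75×2 + 0.25×1) = 2.75
Node D: 1 + 2 = 3
Node E: 1 + (0.37×1 + 0.31×3 + 0.32×2.75) = 3.18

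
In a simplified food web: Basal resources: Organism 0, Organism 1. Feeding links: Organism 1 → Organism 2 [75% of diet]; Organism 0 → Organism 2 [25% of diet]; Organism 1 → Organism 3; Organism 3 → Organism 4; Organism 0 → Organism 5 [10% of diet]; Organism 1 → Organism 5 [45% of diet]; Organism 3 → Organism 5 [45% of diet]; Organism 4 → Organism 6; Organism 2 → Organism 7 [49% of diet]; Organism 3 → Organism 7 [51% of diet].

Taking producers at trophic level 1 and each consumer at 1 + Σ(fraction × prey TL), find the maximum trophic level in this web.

Organism 2: 1 + (0.75×1 + 0.25×1) = 2
Organism 3: 1 + 1 = 2
Organism 4: 1 + 2 = 3
Organism 5: 1 + (0.1×1 + 0.45×1 + 0.45×2) = 2.45
Organism 6: 1 + 3 = 4
Organism 7: 1 + (0.49×2 + 0.51×2) = 3

4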